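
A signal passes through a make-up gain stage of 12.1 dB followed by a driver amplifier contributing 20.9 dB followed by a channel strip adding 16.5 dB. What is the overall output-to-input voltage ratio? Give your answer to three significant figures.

299

Net gain = 12.1 + 20.9 + 16.5 = 49.5 dB.
Voltage ratio = 10^(49.5/20) = 299.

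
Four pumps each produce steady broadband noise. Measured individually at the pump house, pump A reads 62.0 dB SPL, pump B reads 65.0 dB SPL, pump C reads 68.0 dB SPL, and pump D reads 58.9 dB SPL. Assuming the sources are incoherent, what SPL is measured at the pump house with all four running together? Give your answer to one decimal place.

Add the sources as powers (linear), then convert back to dB:
L_total = 10·log₁₀(10^(62.0/10) + 10^(65.0/10) + 10^(68.0/10) + 10^(58.9/10)) = 10·log₁₀(11830000) = 70.7 dB SPL.

70.7 dB SPL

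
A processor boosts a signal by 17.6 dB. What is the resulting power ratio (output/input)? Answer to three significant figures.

57.5

Power ratio = 10^(dB/10).
10^(17.6/10) = 10^(1.760) = 57.5.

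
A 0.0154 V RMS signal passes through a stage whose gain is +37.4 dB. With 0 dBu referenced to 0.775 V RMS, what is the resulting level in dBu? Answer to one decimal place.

Input level: 20·log₁₀(0.0154/0.775) = -34.04 dBu.
Output: -34.04 + 37.4 = +3.4 dBu.

+3.4 dBu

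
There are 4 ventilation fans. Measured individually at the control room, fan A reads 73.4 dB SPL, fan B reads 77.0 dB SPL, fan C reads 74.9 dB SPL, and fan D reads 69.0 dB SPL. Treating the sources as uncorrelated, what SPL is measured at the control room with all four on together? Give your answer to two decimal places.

Incoherent sources sum as intensities:
L_total = 10·log₁₀(10^(73.4/10) + 10^(77.0/10) + 10^(74.9/10) + 10^(69.0/10)) = 10·log₁₀(110800000) = 80.45 dB SPL.

80.45 dB SPL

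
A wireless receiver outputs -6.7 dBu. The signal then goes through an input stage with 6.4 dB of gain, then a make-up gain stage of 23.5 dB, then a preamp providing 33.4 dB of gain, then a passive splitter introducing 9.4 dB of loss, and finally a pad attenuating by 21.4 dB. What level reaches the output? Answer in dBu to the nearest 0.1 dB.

In dB, series stages simply add:
-6.7 + 6.4 + 23.5 + 33.4 − 9.4 − 21.4 = +25.8 dBu.

+25.8 dBu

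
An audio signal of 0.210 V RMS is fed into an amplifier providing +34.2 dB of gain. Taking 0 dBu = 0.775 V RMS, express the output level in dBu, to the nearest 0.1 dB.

Input level: 20·log₁₀(0.210/0.775) = -11.34 dBu.
Output: -11.34 + 34.2 = +22.9 dBu.

+22.9 dBu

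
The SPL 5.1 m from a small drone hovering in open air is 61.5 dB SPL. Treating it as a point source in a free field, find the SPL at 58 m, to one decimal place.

40.4 dB SPL

Inverse-square spreading gives ΔL = −20·log₁₀(d₂/d₁).
ΔL = −20·log₁₀(58/5.1) = -21.12 dB, so L₂ = 61.5 + (-21.12) = 40.4 dB SPL.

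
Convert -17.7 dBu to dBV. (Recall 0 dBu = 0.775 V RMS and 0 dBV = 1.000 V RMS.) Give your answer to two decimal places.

The offset between the scales is 20·log₁₀(0.775/1.000) = −2.214 dB.
So dBV = -17.7 − 2.214 = -19.91 dBV.

-19.91 dBV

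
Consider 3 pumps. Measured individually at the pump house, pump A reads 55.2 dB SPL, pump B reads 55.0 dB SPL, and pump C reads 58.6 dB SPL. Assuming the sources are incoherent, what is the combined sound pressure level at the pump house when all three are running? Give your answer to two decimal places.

61.37 dB SPL

Incoherent sources sum as intensities:
L_total = 10·log₁₀(10^(55.2/10) + 10^(55.0/10) + 10^(58.6/10)) = 10·log₁₀(1372000) = 61.37 dB SPL.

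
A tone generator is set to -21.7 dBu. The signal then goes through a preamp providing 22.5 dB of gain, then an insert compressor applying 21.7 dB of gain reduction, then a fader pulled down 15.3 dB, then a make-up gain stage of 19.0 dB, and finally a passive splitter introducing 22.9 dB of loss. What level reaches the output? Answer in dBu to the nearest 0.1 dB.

-40.1 dBu

Gain stages sum in dB:
-21.7 + 22.5 − 21.7 − 15.3 + 19.0 − 22.9 = -40.1 dBu.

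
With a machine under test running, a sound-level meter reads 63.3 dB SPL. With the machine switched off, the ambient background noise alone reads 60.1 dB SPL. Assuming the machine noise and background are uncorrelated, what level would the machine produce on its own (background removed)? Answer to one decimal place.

60.5 dB SPL

Subtract intensities: L_src = 10·log₁₀(10^(L_total/10) − 10^(L_bg/10)).
L_src = 10·log₁₀(10^(63.3/10) − 10^(60.1/10)) = 10·log₁₀(1115000) = 60.5 dB SPL.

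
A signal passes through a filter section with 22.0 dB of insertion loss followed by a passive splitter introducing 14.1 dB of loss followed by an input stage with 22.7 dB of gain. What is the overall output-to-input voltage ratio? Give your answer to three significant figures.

Net gain = (−22.0) + (−14.1) + 22.7 = -13.4 dB.
Voltage ratio = 10^(-13.4/20) = 0.214.

0.214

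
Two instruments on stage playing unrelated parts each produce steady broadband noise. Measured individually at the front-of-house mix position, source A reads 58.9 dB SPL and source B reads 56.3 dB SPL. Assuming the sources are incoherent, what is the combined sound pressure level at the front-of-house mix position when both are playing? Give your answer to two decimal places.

60.80 dB SPL

Incoherent sources sum as intensities:
L_total = 10·log₁₀(10^(58.9/10) + 10^(56.3/10)) = 10·log₁₀(1203000) = 60.80 dB SPL.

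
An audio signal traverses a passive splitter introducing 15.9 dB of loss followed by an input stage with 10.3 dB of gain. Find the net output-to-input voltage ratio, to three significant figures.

0.525

Net gain = (−15.9) + 10.3 = -5.6 dB.
Voltage ratio = 10^(-5.6/20) = 0.525.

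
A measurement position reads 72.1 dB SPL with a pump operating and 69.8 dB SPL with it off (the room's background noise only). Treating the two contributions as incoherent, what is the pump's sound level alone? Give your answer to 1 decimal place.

Background correction is a power subtraction:
L_src = 10·log₁₀(10^(72.1/10) − 10^(69.8/10)) = 10·log₁₀(6668000) = 68.2 dB SPL.

68.2 dB SPL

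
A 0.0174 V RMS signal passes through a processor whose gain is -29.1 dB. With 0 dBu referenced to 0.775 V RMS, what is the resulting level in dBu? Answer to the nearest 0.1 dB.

-62.1 dBu

Input level: 20·log₁₀(0.0174/0.775) = -32.98 dBu.
Output: -32.98 − 29.1 = -62.1 dBu.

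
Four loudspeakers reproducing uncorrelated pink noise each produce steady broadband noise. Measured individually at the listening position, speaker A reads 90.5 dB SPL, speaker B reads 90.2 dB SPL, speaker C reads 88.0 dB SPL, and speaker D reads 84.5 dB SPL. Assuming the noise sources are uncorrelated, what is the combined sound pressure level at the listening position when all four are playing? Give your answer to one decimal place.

94.9 dB SPL

Add the sources as powers (linear), then convert back to dB:
L_total = 10·log₁₀(10^(90.5/10) + 10^(90.2/10) + 10^(88.0/10) + 10^(84.5/10)) = 10·log₁₀(3082000000) = 94.9 dB SPL.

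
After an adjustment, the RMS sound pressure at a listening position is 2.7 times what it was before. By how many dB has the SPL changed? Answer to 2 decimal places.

8.63 dB

SPL change from a pressure ratio uses the 20·log₁₀ form:
20·log₁₀(2.7) = 8.63 dB.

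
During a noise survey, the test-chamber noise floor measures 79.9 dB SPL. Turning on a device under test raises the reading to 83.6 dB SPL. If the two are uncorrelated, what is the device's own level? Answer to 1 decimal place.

81.2 dB SPL

Background correction is a power subtraction:
L_src = 10·log₁₀(10^(83.6/10) − 10^(79.9/10)) = 10·log₁₀(131400000) = 81.2 dB SPL.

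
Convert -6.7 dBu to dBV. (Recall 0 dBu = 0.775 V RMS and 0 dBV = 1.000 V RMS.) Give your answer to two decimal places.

The offset between the scales is 20·log₁₀(0.775/1.000) = −2.214 dB.
So dBV = -6.7 − 2.214 = -8.91 dBV.

-8.91 dBV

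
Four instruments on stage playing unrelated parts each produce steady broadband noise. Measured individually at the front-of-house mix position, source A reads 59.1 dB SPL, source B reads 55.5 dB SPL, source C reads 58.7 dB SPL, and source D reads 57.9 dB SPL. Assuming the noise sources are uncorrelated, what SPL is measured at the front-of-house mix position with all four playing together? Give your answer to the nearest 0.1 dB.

Add the sources as powers (linear), then convert back to dB:
L_total = 10·log₁₀(10^(59.1/10) + 10^(55.5/10) + 10^(58.7/10) + 10^(57.9/10)) = 10·log₁₀(2526000) = 64.0 dB SPL.

64.0 dB SPL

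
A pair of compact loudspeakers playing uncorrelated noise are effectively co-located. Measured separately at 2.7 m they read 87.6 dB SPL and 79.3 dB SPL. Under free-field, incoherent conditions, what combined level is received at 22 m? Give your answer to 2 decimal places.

Combined at 2.7 m: 10·log₁₀(10^(87.6/10)+10^(79.3/10)) = 88.199 dB SPL.
Then apply −20·log₁₀(22/2.7) = -18.221 dB → 69.98 dB SPL.

69.98 dB SPL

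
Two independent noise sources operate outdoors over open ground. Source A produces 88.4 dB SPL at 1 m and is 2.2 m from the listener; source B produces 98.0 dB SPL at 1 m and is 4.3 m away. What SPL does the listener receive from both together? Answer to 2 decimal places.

At the listener: L_A = 88.4 − 20·log₁₀(2.2) = 81.552 dB; L_B = 98.0 − 20·log₁₀(4.3) = 85.331 dB.
Combined: 10·log₁₀(10^(81.552/10)+10^(85.331/10)) = 86.85 dB SPL.

86.85 dB SPL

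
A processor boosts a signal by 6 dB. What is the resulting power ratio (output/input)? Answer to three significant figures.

3.98

Power ratio = 10^(dB/10).
10^(6/10) = 10^(0.6000) = 3.98.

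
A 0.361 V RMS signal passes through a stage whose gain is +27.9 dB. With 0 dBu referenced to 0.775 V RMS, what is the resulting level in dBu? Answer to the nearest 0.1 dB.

+21.3 dBu

Input level: 20·log₁₀(0.361/0.775) = -6.64 dBu.
Output: -6.64 + 27.9 = +21.3 dBu.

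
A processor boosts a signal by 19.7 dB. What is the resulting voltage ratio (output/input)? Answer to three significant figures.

Voltage ratio = 10^(dB/20).
10^(19.7/20) = 10^(0.9850) = 9.66.

9.66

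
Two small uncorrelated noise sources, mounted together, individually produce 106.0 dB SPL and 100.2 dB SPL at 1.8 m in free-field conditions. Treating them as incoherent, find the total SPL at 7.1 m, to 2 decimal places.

95.09 dB SPL

Combined at 1.8 m: 10·log₁₀(10^(106.0/10)+10^(100.2/10)) = 107.014 dB SPL.
Then apply −20·log₁₀(7.1/1.8) = -11.920 dB → 95.09 dB SPL.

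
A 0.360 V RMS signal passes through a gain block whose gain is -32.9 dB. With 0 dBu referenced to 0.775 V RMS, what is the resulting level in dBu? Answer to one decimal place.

Input level: 20·log₁₀(0.360/0.775) = -6.66 dBu.
Output: -6.66 − 32.9 = -39.6 dBu.

-39.6 dBu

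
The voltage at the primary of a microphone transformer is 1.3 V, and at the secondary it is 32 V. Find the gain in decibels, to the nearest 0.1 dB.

Voltage is an amplitude quantity, so gain = 20·log₁₀(V_out/V_in).
20·log₁₀(32/1.3) = 20·log₁₀(24.62) = 27.8 dB.

27.8 dB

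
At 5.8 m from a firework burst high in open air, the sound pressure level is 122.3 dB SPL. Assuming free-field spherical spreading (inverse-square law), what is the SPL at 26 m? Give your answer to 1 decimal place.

Inverse-square spreading gives ΔL = −20·log₁₀(d₂/d₁).
ΔL = −20·log₁₀(26/5.8) = -13.03 dB, so L₂ = 122.3 + (-13.03) = 109.3 dB SPL.

109.3 dB SPL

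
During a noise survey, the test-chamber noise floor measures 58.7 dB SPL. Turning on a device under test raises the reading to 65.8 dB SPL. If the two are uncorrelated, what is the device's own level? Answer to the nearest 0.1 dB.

64.9 dB SPL

Subtract intensities: L_src = 10·log₁₀(10^(L_total/10) − 10^(L_bg/10)).
L_src = 10·log₁₀(10^(65.8/10) − 10^(58.7/10)) = 10·log₁₀(3061000) = 64.9 dB SPL.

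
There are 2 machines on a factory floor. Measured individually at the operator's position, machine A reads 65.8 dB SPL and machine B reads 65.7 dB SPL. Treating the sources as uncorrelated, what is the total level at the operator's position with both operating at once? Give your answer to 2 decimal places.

68.76 dB SPL

Uncorrelated sources add in intensity (power), not in dB.
L_total = 10·log₁₀(10^(65.8/10) + 10^(65.7/10)) = 10·log₁₀(7517000) = 68.76 dB SPL.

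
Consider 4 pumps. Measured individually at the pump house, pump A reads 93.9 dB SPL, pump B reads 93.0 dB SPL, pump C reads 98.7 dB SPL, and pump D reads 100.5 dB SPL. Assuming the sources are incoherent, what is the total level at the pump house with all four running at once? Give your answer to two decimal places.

103.63 dB SPL

Uncorrelated sources add in intensity (power), not in dB.
L_total = 10·log₁₀(10^(93.9/10) + 10^(93.0/10) + 10^(98.7/10) + 10^(100.5/10)) = 10·log₁₀(23083000000) = 103.63 dB SPL.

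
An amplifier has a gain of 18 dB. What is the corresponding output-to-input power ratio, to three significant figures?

Power ratio = 10^(dB/10).
10^(18/10) = 10^(1.800) = 63.1.

63.1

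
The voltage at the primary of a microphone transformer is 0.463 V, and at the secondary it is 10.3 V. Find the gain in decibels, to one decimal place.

For a voltage ratio, dB = 20·log₁₀(V₂/V₁).
20·log₁₀(10.3/0.463) = 20·log₁₀(22.25) = 26.9 dB.

26.9 dB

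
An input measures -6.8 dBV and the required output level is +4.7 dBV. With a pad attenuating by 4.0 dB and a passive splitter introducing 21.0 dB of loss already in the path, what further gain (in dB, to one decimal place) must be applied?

The required make-up gain is the shortfall in the dB sum.
G = +4.7 − (-6.8) + 4.0 + 21.0 = 36.5 dB.

36.5 dB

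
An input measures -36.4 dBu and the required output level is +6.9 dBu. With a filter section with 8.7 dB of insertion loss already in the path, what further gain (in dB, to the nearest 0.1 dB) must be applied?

52.0 dB

The required make-up gain is the shortfall in the dB sum.
G = +6.9 − (-36.4) + 8.7 = 52.0 dB.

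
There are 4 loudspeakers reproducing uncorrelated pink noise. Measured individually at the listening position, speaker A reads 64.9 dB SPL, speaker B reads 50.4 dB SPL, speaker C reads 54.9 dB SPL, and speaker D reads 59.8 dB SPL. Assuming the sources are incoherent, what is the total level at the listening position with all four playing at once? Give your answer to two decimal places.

66.50 dB SPL

Add the sources as powers (linear), then convert back to dB:
L_total = 10·log₁₀(10^(64.9/10) + 10^(50.4/10) + 10^(54.9/10) + 10^(59.8/10)) = 10·log₁₀(4464000) = 66.50 dB SPL.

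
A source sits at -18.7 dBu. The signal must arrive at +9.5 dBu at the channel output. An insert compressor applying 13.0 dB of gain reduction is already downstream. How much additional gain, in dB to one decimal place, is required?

41.2 dB

The required make-up gain is the shortfall in the dB sum.
G = +9.5 − (-18.7) + 13.0 = 41.2 dB.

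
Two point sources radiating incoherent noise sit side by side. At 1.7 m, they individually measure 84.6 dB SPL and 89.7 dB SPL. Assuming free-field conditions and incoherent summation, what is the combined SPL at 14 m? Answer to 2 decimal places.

72.56 dB SPL

Combined at 1.7 m: 10·log₁₀(10^(84.6/10)+10^(89.7/10)) = 90.869 dB SPL.
Then apply −20·log₁₀(14/1.7) = -18.314 dB → 72.56 dB SPL.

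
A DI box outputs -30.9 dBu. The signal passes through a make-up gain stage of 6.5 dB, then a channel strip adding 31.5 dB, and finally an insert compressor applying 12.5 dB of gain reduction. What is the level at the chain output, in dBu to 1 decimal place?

Gain stages sum in dB:
-30.9 + 6.5 + 31.5 − 12.5 = -5.4 dBu.

-5.4 dBu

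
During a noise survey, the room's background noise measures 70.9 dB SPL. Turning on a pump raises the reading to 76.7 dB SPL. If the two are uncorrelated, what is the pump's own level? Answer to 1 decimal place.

Background correction is a power subtraction:
L_src = 10·log₁₀(10^(76.7/10) − 10^(70.9/10)) = 10·log₁₀(34470000) = 75.4 dB SPL.

75.4 dB SPL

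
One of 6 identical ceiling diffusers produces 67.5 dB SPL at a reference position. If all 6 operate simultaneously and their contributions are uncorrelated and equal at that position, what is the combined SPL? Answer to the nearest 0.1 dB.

6 equal incoherent sources raise the level by 10·log₁₀(6) = 7.78 dB.
L_total = 67.5 + 7.78 = 75.3 dB SPL.

75.3 dB SPL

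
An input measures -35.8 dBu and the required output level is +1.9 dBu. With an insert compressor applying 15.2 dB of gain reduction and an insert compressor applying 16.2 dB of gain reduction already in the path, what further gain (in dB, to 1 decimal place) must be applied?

The required make-up gain is the shortfall in the dB sum.
G = +1.9 − (-35.8) + 15.2 + 16.2 = 69.1 dB.

69.1 dB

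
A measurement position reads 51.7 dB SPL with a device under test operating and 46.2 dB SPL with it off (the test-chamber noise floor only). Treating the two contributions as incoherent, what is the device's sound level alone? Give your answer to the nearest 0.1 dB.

50.3 dB SPL

Remove the background by subtracting linear intensities:
L_src = 10·log₁₀(10^(51.7/10) − 10^(46.2/10)) = 10·log₁₀(106200) = 50.3 dB SPL.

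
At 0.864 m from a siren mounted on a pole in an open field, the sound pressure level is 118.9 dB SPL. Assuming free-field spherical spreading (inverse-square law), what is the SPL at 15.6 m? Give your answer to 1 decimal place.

Inverse-square spreading gives ΔL = −20·log₁₀(d₂/d₁).
ΔL = −20·log₁₀(15.6/0.864) = -25.13 dB, so L₂ = 118.9 + (-25.13) = 93.8 dB SPL.

93.8 dB SPL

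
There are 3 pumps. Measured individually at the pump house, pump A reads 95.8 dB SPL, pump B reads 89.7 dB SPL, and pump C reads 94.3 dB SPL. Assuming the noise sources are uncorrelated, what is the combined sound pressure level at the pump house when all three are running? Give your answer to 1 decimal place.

Add the sources as powers (linear), then convert back to dB:
L_total = 10·log₁₀(10^(95.8/10) + 10^(89.7/10) + 10^(94.3/10)) = 10·log₁₀(7427000000) = 98.7 dB SPL.

98.7 dB SPL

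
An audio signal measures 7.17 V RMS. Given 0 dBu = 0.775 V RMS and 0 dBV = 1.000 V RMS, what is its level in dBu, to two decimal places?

+19.32 dBu

dBu = 20·log₁₀(V / 0.775 V).
20·log₁₀(7.17/0.775) = +19.32 dBu.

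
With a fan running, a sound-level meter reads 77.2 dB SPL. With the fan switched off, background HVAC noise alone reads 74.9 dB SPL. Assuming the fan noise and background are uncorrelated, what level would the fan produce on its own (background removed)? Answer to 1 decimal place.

73.3 dB SPL

Background correction is a power subtraction:
L_src = 10·log₁₀(10^(77.2/10) − 10^(74.9/10)) = 10·log₁₀(21580000) = 73.3 dB SPL.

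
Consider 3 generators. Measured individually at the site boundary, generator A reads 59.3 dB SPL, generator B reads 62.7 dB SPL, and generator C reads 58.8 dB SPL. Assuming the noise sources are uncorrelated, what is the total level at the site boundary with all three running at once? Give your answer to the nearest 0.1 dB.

Incoherent sources sum as intensities:
L_total = 10·log₁₀(10^(59.3/10) + 10^(62.7/10) + 10^(58.8/10)) = 10·log₁₀(3472000) = 65.4 dB SPL.

65.4 dB SPL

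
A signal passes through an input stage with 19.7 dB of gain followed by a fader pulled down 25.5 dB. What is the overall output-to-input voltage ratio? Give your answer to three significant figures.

Net gain = 19.7 + (−25.5) = -5.8 dB.
Voltage ratio = 10^(-5.8/20) = 0.513.

0.513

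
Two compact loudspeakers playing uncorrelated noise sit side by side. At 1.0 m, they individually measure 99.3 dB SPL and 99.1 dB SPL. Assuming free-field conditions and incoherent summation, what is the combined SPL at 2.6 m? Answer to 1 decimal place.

Combined at 1.0 m: 10·log₁₀(10^(99.3/10)+10^(99.1/10)) = 102.21 dB SPL.
Then apply −20·log₁₀(2.6/1.0) = -8.30 dB → 93.9 dB SPL.

93.9 dB SPL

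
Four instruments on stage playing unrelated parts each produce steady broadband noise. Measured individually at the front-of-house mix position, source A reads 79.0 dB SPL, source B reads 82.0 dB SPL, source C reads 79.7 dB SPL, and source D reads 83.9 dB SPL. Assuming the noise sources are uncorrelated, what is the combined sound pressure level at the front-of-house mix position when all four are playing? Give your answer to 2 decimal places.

Add the sources as powers (linear), then convert back to dB:
L_total = 10·log₁₀(10^(79.0/10) + 10^(82.0/10) + 10^(79.7/10) + 10^(83.9/10)) = 10·log₁₀(576700000) = 87.61 dB SPL.

87.61 dB SPL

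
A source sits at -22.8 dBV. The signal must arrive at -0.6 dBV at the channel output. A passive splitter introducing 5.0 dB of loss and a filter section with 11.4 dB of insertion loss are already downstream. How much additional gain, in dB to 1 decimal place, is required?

38.6 dB

The required make-up gain is the shortfall in the dB sum.
G = -0.6 − (-22.8) + 5.0 + 11.4 = 38.6 dB.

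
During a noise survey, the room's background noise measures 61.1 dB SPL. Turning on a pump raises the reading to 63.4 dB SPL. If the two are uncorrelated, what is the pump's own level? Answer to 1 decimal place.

59.5 dB SPL

Remove the background by subtracting linear intensities:
L_src = 10·log₁₀(10^(63.4/10) − 10^(61.1/10)) = 10·log₁₀(899500) = 59.5 dB SPL.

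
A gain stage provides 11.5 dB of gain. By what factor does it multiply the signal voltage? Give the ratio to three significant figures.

3.76

Voltage ratio = 10^(dB/20).
10^(11.5/20) = 10^(0.5750) = 3.76.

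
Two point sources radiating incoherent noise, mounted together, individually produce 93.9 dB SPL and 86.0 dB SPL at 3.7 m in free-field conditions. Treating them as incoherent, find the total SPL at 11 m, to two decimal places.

Combined at 3.7 m: 10·log₁₀(10^(93.9/10)+10^(86.0/10)) = 94.553 dB SPL.
Then apply −20·log₁₀(11/3.7) = -9.464 dB → 85.09 dB SPL.

85.09 dB SPL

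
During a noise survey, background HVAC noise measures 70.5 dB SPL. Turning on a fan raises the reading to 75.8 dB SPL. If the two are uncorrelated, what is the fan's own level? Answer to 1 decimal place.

Remove the background by subtracting linear intensities:
L_src = 10·log₁₀(10^(75.8/10) − 10^(70.5/10)) = 10·log₁₀(26800000) = 74.3 dB SPL.

74.3 dB SPL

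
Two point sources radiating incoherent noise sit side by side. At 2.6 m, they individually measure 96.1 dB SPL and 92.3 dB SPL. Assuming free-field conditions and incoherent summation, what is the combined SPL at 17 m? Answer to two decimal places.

Combined at 2.6 m: 10·log₁₀(10^(96.1/10)+10^(92.3/10)) = 97.613 dB SPL.
Then apply −20·log₁₀(17/2.6) = -16.310 dB → 81.30 dB SPL.

81.30 dB SPL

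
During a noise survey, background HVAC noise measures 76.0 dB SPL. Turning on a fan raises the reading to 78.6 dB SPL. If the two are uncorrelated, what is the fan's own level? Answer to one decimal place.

75.1 dB SPL

Background correction is a power subtraction:
L_src = 10·log₁₀(10^(78.6/10) − 10^(76.0/10)) = 10·log₁₀(32630000) = 75.1 dB SPL.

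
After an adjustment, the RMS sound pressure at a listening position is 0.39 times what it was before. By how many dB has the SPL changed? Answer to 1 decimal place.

SPL change from a pressure ratio uses the 20·log₁₀ form:
20·log₁₀(0.39) = -8.2 dB.

-8.2 dB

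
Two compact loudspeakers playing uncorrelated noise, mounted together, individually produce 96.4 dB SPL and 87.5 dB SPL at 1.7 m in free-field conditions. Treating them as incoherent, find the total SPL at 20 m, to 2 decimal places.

Combined at 1.7 m: 10·log₁₀(10^(96.4/10)+10^(87.5/10)) = 96.926 dB SPL.
Then apply −20·log₁₀(20/1.7) = -21.412 dB → 75.51 dB SPL.

75.51 dB SPL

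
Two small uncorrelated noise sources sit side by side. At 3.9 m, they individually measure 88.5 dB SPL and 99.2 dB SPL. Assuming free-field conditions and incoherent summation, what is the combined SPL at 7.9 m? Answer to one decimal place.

Combined at 3.9 m: 10·log₁₀(10^(88.5/10)+10^(99.2/10)) = 99.55 dB SPL.
Then apply −20·log₁₀(7.9/3.9) = -6.13 dB → 93.4 dB SPL.

93.4 dB SPL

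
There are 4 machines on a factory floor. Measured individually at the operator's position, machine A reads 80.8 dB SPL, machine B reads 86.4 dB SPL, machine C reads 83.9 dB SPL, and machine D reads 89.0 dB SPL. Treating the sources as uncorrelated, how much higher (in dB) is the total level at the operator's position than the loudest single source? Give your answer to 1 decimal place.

Uncorrelated sources add in intensity (power), not in dB.
L_total = 10·log₁₀(10^(80.8/10) + 10^(86.4/10) + 10^(83.9/10) + 10^(89.0/10)) = 92.03 dB SPL.
Excess over the loudest (89.0 dB): 92.03 − 89.0 = 3.0 dB.

3.0 dB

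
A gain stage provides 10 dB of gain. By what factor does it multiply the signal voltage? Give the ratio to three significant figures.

Voltage ratio = 10^(dB/20).
10^(10/20) = 10^(0.5000) = 3.16.

3.16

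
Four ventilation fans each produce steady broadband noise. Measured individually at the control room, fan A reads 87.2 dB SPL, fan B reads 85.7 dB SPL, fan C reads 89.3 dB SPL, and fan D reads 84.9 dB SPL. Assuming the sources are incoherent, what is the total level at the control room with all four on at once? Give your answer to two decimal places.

93.13 dB SPL

Uncorrelated sources add in intensity (power), not in dB.
L_total = 10·log₁₀(10^(87.2/10) + 10^(85.7/10) + 10^(89.3/10) + 10^(84.9/10)) = 10·log₁₀(2057000000) = 93.13 dB SPL.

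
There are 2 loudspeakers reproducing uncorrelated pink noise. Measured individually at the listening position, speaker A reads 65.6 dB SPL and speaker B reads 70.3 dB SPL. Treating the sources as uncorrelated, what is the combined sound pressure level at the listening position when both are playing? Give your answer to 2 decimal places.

71.57 dB SPL

Uncorrelated sources add in intensity (power), not in dB.
L_total = 10·log₁₀(10^(65.6/10) + 10^(70.3/10)) = 10·log₁₀(14350000) = 71.57 dB SPL.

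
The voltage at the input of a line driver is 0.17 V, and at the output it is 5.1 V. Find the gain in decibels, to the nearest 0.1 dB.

Voltage ratio → dB uses the 20·log₁₀ form:
20·log₁₀(5.1/0.17) = 20·log₁₀(30.00) = 29.5 dB.

29.5 dB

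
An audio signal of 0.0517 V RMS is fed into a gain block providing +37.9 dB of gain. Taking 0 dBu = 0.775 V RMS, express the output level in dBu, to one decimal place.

+14.4 dBu

Input level: 20·log₁₀(0.0517/0.775) = -23.52 dBu.
Output: -23.52 + 37.9 = +14.4 dBu.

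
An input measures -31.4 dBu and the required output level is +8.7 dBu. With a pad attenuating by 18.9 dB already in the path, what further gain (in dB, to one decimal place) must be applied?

59.0 dB

The required make-up gain is the shortfall in the dB sum.
G = +8.7 − (-31.4) + 18.9 = 59.0 dB.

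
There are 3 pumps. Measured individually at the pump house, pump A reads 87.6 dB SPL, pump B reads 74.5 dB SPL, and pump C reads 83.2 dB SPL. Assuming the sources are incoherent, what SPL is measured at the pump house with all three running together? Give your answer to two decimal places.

Add the sources as powers (linear), then convert back to dB:
L_total = 10·log₁₀(10^(87.6/10) + 10^(74.5/10) + 10^(83.2/10)) = 10·log₁₀(812600000) = 89.10 dB SPL.

89.10 dB SPL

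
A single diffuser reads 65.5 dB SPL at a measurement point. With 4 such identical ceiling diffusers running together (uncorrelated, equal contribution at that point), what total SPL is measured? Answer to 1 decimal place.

71.5 dB SPL

4 equal incoherent sources raise the level by 10·log₁₀(4) = 6.02 dB.
L_total = 65.5 + 6.02 = 71.5 dB SPL.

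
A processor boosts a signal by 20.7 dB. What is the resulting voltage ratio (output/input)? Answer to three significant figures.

10.8

Voltage ratio = 10^(dB/20).
10^(20.7/20) = 10^(1.035) = 10.8.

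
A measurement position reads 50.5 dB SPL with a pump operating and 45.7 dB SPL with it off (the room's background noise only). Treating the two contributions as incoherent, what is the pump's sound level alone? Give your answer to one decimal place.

48.8 dB SPL

Background correction is a power subtraction:
L_src = 10·log₁₀(10^(50.5/10) − 10^(45.7/10)) = 10·log₁₀(75050) = 48.8 dB SPL.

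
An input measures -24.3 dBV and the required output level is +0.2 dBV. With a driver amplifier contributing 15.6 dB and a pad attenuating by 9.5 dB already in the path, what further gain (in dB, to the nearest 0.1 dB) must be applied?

The required make-up gain is the shortfall in the dB sum.
G = +0.2 − (-24.3) − 15.6 + 9.5 = 18.4 dB.

18.4 dB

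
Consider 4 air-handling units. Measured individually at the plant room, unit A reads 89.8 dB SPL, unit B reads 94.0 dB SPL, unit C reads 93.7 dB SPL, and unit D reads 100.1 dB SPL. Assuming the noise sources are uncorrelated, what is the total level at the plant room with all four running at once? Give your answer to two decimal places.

102.05 dB SPL

Incoherent sources sum as intensities:
L_total = 10·log₁₀(10^(89.8/10) + 10^(94.0/10) + 10^(93.7/10) + 10^(100.1/10)) = 10·log₁₀(16044000000) = 102.05 dB SPL.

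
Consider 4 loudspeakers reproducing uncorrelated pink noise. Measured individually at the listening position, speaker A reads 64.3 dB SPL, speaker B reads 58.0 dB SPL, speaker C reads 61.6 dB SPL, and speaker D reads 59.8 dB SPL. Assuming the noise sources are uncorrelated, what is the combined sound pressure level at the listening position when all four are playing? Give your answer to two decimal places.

67.58 dB SPL

Uncorrelated sources add in intensity (power), not in dB.
L_total = 10·log₁₀(10^(64.3/10) + 10^(58.0/10) + 10^(61.6/10) + 10^(59.8/10)) = 10·log₁₀(5723000) = 67.58 dB SPL.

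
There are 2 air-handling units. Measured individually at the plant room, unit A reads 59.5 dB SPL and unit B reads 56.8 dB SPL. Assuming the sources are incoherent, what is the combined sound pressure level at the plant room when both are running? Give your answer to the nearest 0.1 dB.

Add the sources as powers (linear), then convert back to dB:
L_total = 10·log₁₀(10^(59.5/10) + 10^(56.8/10)) = 10·log₁₀(1370000) = 61.4 dB SPL.

61.4 dB SPL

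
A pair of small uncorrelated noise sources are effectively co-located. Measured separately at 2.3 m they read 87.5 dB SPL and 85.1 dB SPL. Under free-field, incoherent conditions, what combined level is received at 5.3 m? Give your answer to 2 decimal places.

82.22 dB SPL

Combined at 2.3 m: 10·log₁₀(10^(87.5/10)+10^(85.1/10)) = 89.474 dB SPL.
Then apply −20·log₁₀(5.3/2.3) = -7.251 dB → 82.22 dB SPL.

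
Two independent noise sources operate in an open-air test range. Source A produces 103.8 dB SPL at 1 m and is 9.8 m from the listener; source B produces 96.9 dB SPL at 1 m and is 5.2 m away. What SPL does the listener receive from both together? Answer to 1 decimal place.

86.3 dB SPL

At the listener: L_A = 103.8 − 20·log₁₀(9.8) = 83.98 dB; L_B = 96.9 − 20·log₁₀(5.2) = 82.58 dB.
Combined: 10·log₁₀(10^(83.98/10)+10^(82.58/10)) = 86.3 dB SPL.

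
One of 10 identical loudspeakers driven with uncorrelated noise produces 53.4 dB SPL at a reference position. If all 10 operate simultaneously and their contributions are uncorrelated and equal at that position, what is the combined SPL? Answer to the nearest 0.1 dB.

10 equal incoherent sources raise the level by 10·log₁₀(10) = 10.00 dB.
L_total = 53.4 + 10.00 = 63.4 dB SPL.

63.4 dB SPL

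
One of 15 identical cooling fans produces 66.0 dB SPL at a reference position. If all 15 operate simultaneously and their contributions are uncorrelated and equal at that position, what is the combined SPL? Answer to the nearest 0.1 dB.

15 equal incoherent sources raise the level by 10·log₁₀(15) = 11.76 dB.
L_total = 66.0 + 11.76 = 77.8 dB SPL.

77.8 dB SPL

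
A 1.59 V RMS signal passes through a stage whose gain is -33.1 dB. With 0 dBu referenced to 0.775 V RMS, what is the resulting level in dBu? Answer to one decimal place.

-26.9 dBu

Input level: 20·log₁₀(1.59/0.775) = 6.24 dBu.
Output: 6.24 − 33.1 = -26.9 dBu.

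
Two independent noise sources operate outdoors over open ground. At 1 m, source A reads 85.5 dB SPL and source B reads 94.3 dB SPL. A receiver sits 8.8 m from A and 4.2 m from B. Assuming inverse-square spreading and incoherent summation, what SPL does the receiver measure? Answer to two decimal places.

At the listener: L_A = 85.5 − 20·log₁₀(8.8) = 66.610 dB; L_B = 94.3 − 20·log₁₀(4.2) = 81.835 dB.
Combined: 10·log₁₀(10^(66.610/10)+10^(81.835/10)) = 81.96 dB SPL.

81.96 dB SPL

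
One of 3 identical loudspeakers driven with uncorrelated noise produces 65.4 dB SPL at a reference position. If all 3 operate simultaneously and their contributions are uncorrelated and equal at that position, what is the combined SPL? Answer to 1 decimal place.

3 equal incoherent sources raise the level by 10·log₁₀(3) = 4.77 dB.
L_total = 65.4 + 4.77 = 70.2 dB SPL.

70.2 dB SPL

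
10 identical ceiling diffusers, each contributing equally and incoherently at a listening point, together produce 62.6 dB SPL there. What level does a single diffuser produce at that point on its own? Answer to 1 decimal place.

52.6 dB SPL

10 equal incoherent sources add 10·log₁₀(10) = 10.00 dB over one source.
L_one = 62.6 − 10.00 = 52.6 dB SPL.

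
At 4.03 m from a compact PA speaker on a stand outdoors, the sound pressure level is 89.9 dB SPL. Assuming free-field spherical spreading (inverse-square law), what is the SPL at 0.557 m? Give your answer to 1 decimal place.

107.1 dB SPL

Free-field point source: level drops by 20·log₁₀ of the distance ratio.
ΔL = −20·log₁₀(0.557/4.03) = 17.19 dB, so L₂ = 89.9 + (17.19) = 107.1 dB SPL.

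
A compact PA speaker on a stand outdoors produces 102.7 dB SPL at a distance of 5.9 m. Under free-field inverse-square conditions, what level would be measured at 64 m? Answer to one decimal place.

Inverse-square spreading gives ΔL = −20·log₁₀(d₂/d₁).
ΔL = −20·log₁₀(64/5.9) = -20.71 dB, so L₂ = 102.7 + (-20.71) = 82.0 dB SPL.

82.0 dB SPL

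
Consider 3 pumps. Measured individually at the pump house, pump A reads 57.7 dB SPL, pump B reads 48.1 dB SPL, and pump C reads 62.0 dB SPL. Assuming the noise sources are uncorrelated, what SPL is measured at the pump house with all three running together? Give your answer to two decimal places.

63.50 dB SPL

Incoherent sources sum as intensities:
L_total = 10·log₁₀(10^(57.7/10) + 10^(48.1/10) + 10^(62.0/10)) = 10·log₁₀(2238000) = 63.50 dB SPL.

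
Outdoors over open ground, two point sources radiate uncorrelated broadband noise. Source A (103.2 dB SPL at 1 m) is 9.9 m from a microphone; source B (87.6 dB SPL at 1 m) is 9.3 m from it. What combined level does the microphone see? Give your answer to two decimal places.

At the listener: L_A = 103.2 − 20·log₁₀(9.9) = 83.287 dB; L_B = 87.6 − 20·log₁₀(9.3) = 68.230 dB.
Combined: 10·log₁₀(10^(83.287/10)+10^(68.230/10)) = 83.42 dB SPL.

83.42 dB SPL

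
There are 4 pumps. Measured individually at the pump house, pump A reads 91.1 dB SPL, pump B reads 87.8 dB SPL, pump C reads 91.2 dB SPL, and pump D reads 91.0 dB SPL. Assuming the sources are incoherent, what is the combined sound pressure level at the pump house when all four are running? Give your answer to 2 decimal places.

Uncorrelated sources add in intensity (power), not in dB.
L_total = 10·log₁₀(10^(91.1/10) + 10^(87.8/10) + 10^(91.2/10) + 10^(91.0/10)) = 10·log₁₀(4468000000) = 96.50 dB SPL.

96.50 dB SPL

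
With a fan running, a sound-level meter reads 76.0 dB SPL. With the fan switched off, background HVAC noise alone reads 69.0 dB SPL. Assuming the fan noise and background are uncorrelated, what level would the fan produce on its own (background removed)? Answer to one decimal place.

75.0 dB SPL

Remove the background by subtracting linear intensities:
L_src = 10·log₁₀(10^(76.0/10) − 10^(69.0/10)) = 10·log₁₀(31870000) = 75.0 dB SPL.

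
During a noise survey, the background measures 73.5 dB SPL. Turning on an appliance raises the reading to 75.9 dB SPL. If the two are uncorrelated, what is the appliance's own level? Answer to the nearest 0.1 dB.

72.2 dB SPL

Remove the background by subtracting linear intensities:
L_src = 10·log₁₀(10^(75.9/10) − 10^(73.5/10)) = 10·log₁₀(16520000) = 72.2 dB SPL.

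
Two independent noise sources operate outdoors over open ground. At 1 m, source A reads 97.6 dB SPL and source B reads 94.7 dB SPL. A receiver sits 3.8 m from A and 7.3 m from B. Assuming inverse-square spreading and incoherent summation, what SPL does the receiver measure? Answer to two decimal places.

86.57 dB SPL

At the listener: L_A = 97.6 − 20·log₁₀(3.8) = 86.004 dB; L_B = 94.7 − 20·log₁₀(7.3) = 77.434 dB.
Combined: 10·log₁₀(10^(86.004/10)+10^(77.434/10)) = 86.57 dB SPL.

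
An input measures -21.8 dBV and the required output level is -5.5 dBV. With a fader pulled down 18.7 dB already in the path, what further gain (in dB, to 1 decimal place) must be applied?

35.0 dB

The required make-up gain is the shortfall in the dB sum.
G = -5.5 − (-21.8) + 18.7 = 35.0 dB.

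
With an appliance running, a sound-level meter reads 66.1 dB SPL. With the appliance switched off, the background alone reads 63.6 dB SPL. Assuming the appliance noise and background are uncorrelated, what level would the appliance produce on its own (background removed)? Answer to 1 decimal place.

Remove the background by subtracting linear intensities:
L_src = 10·log₁₀(10^(66.1/10) − 10^(63.6/10)) = 10·log₁₀(1783000) = 62.5 dB SPL.

62.5 dB SPL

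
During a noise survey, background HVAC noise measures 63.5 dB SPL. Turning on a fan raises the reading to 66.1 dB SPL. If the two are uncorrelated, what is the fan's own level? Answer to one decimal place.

62.6 dB SPL

Background correction is a power subtraction:
L_src = 10·log₁₀(10^(66.1/10) − 10^(63.5/10)) = 10·log₁₀(1835000) = 62.6 dB SPL.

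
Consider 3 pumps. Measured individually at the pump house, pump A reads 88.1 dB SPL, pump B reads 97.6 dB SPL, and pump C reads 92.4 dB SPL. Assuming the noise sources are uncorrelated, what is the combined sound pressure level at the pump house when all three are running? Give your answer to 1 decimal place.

Uncorrelated sources add in intensity (power), not in dB.
L_total = 10·log₁₀(10^(88.1/10) + 10^(97.6/10) + 10^(92.4/10)) = 10·log₁₀(8138000000) = 99.1 dB SPL.

99.1 dB SPL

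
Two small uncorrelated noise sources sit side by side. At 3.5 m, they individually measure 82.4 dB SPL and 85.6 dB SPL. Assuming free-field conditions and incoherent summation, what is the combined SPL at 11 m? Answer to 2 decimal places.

Combined at 3.5 m: 10·log₁₀(10^(82.4/10)+10^(85.6/10)) = 87.299 dB SPL.
Then apply −20·log₁₀(11/3.5) = -9.946 dB → 77.35 dB SPL.

77.35 dB SPL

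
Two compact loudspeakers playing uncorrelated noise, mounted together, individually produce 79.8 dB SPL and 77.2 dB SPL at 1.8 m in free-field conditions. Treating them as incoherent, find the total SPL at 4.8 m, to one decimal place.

73.2 dB SPL

Combined at 1.8 m: 10·log₁₀(10^(79.8/10)+10^(77.2/10)) = 81.70 dB SPL.
Then apply −20·log₁₀(4.8/1.8) = -8.52 dB → 73.2 dB SPL.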